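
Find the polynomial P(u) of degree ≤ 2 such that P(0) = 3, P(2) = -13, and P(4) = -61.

P(u) = -4u^2 + 3

Using the Lagrange interpolation formula with nodes 0, 2, 4:
  L_0(u) = (u - 2)(u - 4) / 8
  L_1(u) = u(u - 4) / -4
  L_2(u) = u(u - 2) / 8
Then P(u) = 3·L_0(u) - 13·L_1(u) - 61·L_2(u).
Expanding and collecting terms gives P(u) = -4u^2 + 3.
Check: P(0) = 3. ✓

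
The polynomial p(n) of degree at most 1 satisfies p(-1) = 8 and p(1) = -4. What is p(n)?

Using the Lagrange interpolation formula with nodes -1, 1:
  L_0(n) = (n - 1) / -2
  L_1(n) = (n + 1) / 2
Then p(n) = 8·L_0(n) - 4·L_1(n).
Expanding and collecting terms gives p(n) = -6n + 2.
Check: p(1) = -4. ✓

p(n) = -6n + 2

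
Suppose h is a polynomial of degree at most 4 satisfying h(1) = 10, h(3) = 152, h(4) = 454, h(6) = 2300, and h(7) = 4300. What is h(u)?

h(u) = 2u^4 - 2u^3 + 3u^2 + 5u + 2

Write h(u) = au^4 + bu^3 + cu^2 + du + e. Substituting each data point gives a linear system:
  a + b + c + d + e = 10
  81a + 27b + 9c + 3d + e = 152
  256a + 64b + 16c + 4d + e = 454
  1296a + 216b + 36c + 6d + e = 2300
  2401a + 343b + 49c + 7d + e = 4300
Solving the system yields a = 2, b = -2, c = 3, d = 5, e = 2.
So h(u) = 2u⁴ - 2u³ + 3u² + 5u + 2.
Check: h(7) = 4300. ✓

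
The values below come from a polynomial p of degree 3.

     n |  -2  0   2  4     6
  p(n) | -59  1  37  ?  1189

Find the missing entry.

337

The 4 known points determine the degree-3 polynomial uniquely.
Write p(n) = an^3 + bn^2 + cn + d. Substituting each data point gives a linear system:
  -8a + 4b - 2c + d = -59
  d = 1
  8a + 4b + 2c + d = 37
  216a + 36b + 6c + d = 1189
Solving the system yields a = 6, b = -3, c = 0, d = 1.
So p(n) = 6n^3 - 3n^2 + 1.
Then p(4) = 337.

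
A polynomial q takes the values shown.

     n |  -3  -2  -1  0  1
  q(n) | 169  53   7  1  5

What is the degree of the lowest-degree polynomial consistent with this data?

3

Forward differences of the values at n = -3, -2, -1, 0, 1:
  q  : 169  53  7  1  5
  Δ  : -116  -46  -6  4
  Δ^2: 70  40  10
  Δ^3: -30  -30
  Δ^4: 0
The third differences are constant (-30) and nonzero, while all higher differences vanish, so the minimal degree is 3.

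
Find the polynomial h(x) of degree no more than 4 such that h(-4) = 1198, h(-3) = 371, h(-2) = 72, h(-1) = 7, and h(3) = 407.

Write h(x) = ax^4 + bx^3 + cx^2 + dx + e. Substituting each data point gives a linear system:
  256a - 64b + 16c - 4d + e = 1198
  81a - 27b + 9c - 3d + e = 371
  16a - 8b + 4c - 2d + e = 72
  a - b + c - d + e = 7
  81a + 27b + 9c + 3d + e = 407
Solving the system yields a = 5, b = 1, c = -2, d = -3, e = 2.
So h(x) = 5x⁴ + x³ - 2x² - 3x + 2.
Check: h(3) = 407. ✓

h(x) = 5x^4 + x^3 - 2x^2 - 3x + 2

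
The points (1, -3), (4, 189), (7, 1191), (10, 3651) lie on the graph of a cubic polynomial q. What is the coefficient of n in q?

Write q(n) = an^3 + bn^2 + cn + d. Substituting each data point gives a linear system:
  a + b + c + d = -3
  64a + 16b + 4c + d = 189
  343a + 49b + 7c + d = 1191
  1000a + 100b + 10c + d = 3651
Solving the system yields a = 4, b = -3, c = -5, d = 1.
So q(n) = 4n^3 - 3n^2 - 5n + 1.
The coefficient of n is -5.

-5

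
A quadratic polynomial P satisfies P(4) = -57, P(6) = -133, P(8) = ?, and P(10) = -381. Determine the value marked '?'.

-241

The 3 known points determine the degree-2 polynomial uniquely.
Write P(t) = at^2 + bt + c. Substituting each data point gives a linear system:
  16a + 4b + c = -57
  36a + 6b + c = -133
  100a + 10b + c = -381
Solving the system yields a = -4, b = 2, c = -1.
So P(t) = -4t^2 + 2t - 1.
Then P(8) = -241.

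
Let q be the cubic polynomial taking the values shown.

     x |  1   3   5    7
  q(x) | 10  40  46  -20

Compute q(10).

Using the Lagrange interpolation formula with nodes 1, 3, 5, 7:
  L_0(x) = (x - 3)(x - 5)(x - 7) / -48
  L_1(x) = (x - 1)(x - 5)(x - 7) / 16
  L_2(x) = (x - 1)(x - 3)(x - 7) / -16
  L_3(x) = (x - 1)(x - 3)(x - 5) / 48
Then q(x) = 10·L_0(x) + 40·L_1(x) + 46·L_2(x) - 20·L_3(x).
Expanding and collecting terms gives q(x) = -x³ + 6x² + 4x + 1.
Evaluating at x = 10: q(10) = -359.

-359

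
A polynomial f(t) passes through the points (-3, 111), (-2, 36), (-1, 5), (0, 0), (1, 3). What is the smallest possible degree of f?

3

Forward differences of the values at t = -3, -2, -1, 0, 1:
  f  : 111  36  5  0  3
  Δ  : -75  -31  -5  3
  Δ^2: 44  26  8
  Δ^3: -18  -18
  Δ^4: 0
The third differences are constant (-18) and nonzero, while all higher differences vanish, so the minimal degree is 3.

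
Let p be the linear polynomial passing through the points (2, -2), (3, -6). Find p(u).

p(u) = -4u + 6

Write p(u) = au + b. Substituting each data point gives a linear system:
  2a + b = -2
  3a + b = -6
Solving the system yields a = -4, b = 6.
So p(u) = -4u + 6.
Check: p(2) = -2. ✓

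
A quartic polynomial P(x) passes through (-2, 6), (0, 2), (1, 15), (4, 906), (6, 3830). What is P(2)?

Write P(x) = ax^4 + bx^3 + cx^2 + dx + e. Substituting each data point gives a linear system:
  16a - 8b + 4c - 2d + e = 6
  e = 2
  a + b + c + d + e = 15
  256a + 64b + 16c + 4d + e = 906
  1296a + 216b + 36c + 6d + e = 3830
Solving the system yields a = 2, b = 5, c = 4, d = 2, e = 2.
So P(x) = 2x^4 + 5x^3 + 4x^2 + 2x + 2.
Then P(2) = 94.

94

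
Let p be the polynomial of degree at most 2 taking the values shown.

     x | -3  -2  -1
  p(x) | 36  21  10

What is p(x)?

Using the Lagrange interpolation formula with nodes -3, -2, -1:
  L_0(x) = (x + 2)(x + 1) / 2
  L_1(x) = (x + 3)(x + 1) / -1
  L_2(x) = (x + 3)(x + 2) / 2
Then p(x) = 36·L_0(x) + 21·L_1(x) + 10·L_2(x).
Expanding and collecting terms gives p(x) = 2x^2 - 5x + 3.
Check: p(-3) = 36. ✓

p(x) = 2x^2 - 5x + 3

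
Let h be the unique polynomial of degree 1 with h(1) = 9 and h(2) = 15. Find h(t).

h(t) = 6t + 3

Using the Lagrange interpolation formula with nodes 1, 2:
  L_0(t) = (t - 2) / -1
  L_1(t) = (t - 1) / 1
Then h(t) = 9·L_0(t) + 15·L_1(t).
Expanding and collecting terms gives h(t) = 6t + 3.
Check: h(2) = 15. ✓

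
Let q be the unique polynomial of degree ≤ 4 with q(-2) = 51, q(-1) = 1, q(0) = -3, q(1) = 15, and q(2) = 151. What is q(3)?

Forward differences of the values at t = -2, -1, 0, 1, 2:
  q  : 51  1  -3  15  151
  Δ  : -50  -4  18  136
  Δ^2: 46  22  118
  Δ^3: -24  96
  Δ^4: 120
The fourth differences are constant, confirming degree 4.
Interpolating (Newton forward form) and evaluating at t = 3 gives q(3) = 621.

621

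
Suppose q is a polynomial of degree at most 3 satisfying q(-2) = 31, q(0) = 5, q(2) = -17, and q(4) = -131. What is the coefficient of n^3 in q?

Write q(n) = an^3 + bn^2 + cn + d. Substituting each data point gives a linear system:
  -8a + 4b - 2c + d = 31
  d = 5
  8a + 4b + 2c + d = -17
  64a + 16b + 4c + d = -131
Solving the system yields a = -2, b = 1/2, c = -4, d = 5.
So q(n) = -2n^3 + (1/2)n^2 - 4n + 5.
The leading coefficient is -2.

-2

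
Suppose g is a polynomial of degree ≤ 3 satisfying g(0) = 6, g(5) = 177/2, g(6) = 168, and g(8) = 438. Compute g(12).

Using the Lagrange interpolation formula with nodes 0, 5, 6, 8:
  L_0(t) = (t - 5)(t - 6)(t - 8) / -240
  L_1(t) = t(t - 6)(t - 8) / 15
  L_2(t) = t(t - 5)(t - 8) / -12
  L_3(t) = t(t - 5)(t - 6) / 48
Then g(t) = 6·L_0(t) + 177/2·L_1(t) + 168·L_2(t) + 438·L_3(t).
Expanding and collecting terms gives g(t) = t³ - (1/2)t² - 6t + 6.
Evaluating at t = 12: g(12) = 1590.

1590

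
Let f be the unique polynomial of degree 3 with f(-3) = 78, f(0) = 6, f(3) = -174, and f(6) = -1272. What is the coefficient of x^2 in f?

Write f(x) = ax^3 + bx^2 + cx + d. Substituting each data point gives a linear system:
  -27a + 9b - 3c + d = 78
  d = 6
  27a + 9b + 3c + d = -174
  216a + 36b + 6c + d = -1272
Solving the system yields a = -5, b = -6, c = 3, d = 6.
So f(x) = -5x^3 - 6x^2 + 3x + 6.
The coefficient of x^2 is -6.

-6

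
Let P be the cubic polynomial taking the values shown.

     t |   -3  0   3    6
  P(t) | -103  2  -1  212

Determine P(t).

P(t) = 2t^3 - 6t^2 - t + 2

Using the Lagrange interpolation formula with nodes -3, 0, 3, 6:
  L_0(t) = t(t - 3)(t - 6) / -162
  L_1(t) = (t + 3)(t - 3)(t - 6) / 54
  L_2(t) = (t + 3)t(t - 6) / -54
  L_3(t) = (t + 3)t(t - 3) / 162
Then P(t) = -103·L_0(t) + 2·L_1(t) - 1·L_2(t) + 212·L_3(t).
Expanding and collecting terms gives P(t) = 2t³ - 6t² - t + 2.
Check: P(0) = 2. ✓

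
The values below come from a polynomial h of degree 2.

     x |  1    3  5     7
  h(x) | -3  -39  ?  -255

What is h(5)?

-123

On equispaced nodes a degree-2 polynomial has vanishing third forward difference, so
  - h(1) + 3·h(3) - 3·h(5) + h(7) = 0.
Substituting the known values and solving for h(5):
  -3·h(5) = 369
  h(5) = -123.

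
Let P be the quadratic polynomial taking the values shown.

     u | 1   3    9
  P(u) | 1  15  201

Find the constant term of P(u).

3

Write P(u) = au^2 + bu + c. Substituting each data point gives a linear system:
  a + b + c = 1
  9a + 3b + c = 15
  81a + 9b + c = 201
Solving the system yields a = 3, b = -5, c = 3.
So P(u) = 3u^2 - 5u + 3.
The constant term is 3.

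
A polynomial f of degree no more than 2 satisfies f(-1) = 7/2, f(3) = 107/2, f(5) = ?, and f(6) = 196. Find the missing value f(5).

The 3 known points determine the degree-2 polynomial uniquely.
Write f(n) = an^2 + bn + c. Substituting each data point gives a linear system:
  a - b + c = 7/2
  9a + 3b + c = 107/2
  36a + 6b + c = 196
Solving the system yields a = 5, b = 5/2, c = 1.
So f(n) = 5n² + (5/2)n + 1.
Then f(5) = 277/2.

277/2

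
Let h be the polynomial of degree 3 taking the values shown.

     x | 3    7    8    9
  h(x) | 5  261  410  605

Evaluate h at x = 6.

152

Write h(x) = ax^3 + bx^2 + cx + d. Substituting each data point gives a linear system:
  27a + 9b + 3c + d = 5
  343a + 49b + 7c + d = 261
  512a + 64b + 8c + d = 410
  729a + 81b + 9c + d = 605
Solving the system yields a = 1, b = -1, c = -5, d = 2.
So h(x) = x^3 - x^2 - 5x + 2.
Then h(6) = 152.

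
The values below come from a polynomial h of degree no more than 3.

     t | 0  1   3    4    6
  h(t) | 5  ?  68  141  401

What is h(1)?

6

The 4 known points determine the degree-3 polynomial uniquely.
Write h(t) = at^3 + bt^2 + ct + d. Substituting each data point gives a linear system:
  d = 5
  27a + 9b + 3c + d = 68
  64a + 16b + 4c + d = 141
  216a + 36b + 6c + d = 401
Solving the system yields a = 1, b = 6, c = -6, d = 5.
So h(t) = t^3 + 6t^2 - 6t + 5.
Then h(1) = 6.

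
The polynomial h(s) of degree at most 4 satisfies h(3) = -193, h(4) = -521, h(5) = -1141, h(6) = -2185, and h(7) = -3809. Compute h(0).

-1

Write h(s) = as^4 + bs^3 + cs^2 + ds + e. Substituting each data point gives a linear system:
  81a + 27b + 9c + 3d + e = -193
  256a + 64b + 16c + 4d + e = -521
  625a + 125b + 25c + 5d + e = -1141
  1296a + 216b + 36c + 6d + e = -2185
  2401a + 343b + 49c + 7d + e = -3809
Solving the system yields a = -1, b = -4, c = -1, d = 2, e = -1.
So h(s) = -s^4 - 4s^3 - s^2 + 2s - 1.
Then h(0) = -1.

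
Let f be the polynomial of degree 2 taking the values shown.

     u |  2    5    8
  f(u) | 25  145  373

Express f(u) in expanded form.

f(u) = 6u^2 - 2u + 5

Using the Lagrange interpolation formula with nodes 2, 5, 8:
  L_0(u) = (u - 5)(u - 8) / 18
  L_1(u) = (u - 2)(u - 8) / -9
  L_2(u) = (u - 2)(u - 5) / 18
Then f(u) = 25·L_0(u) + 145·L_1(u) + 373·L_2(u).
Expanding and collecting terms gives f(u) = 6u² - 2u + 5.
Check: f(2) = 25. ✓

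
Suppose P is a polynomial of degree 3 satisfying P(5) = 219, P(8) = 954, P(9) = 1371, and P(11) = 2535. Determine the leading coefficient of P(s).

Write P(s) = as^3 + bs^2 + cs + d. Substituting each data point gives a linear system:
  125a + 25b + 5c + d = 219
  512a + 64b + 8c + d = 954
  729a + 81b + 9c + d = 1371
  1331a + 121b + 11c + d = 2535
Solving the system yields a = 2, b = -1, c = 0, d = -6.
So P(s) = 2s^3 - s^2 - 6.
The leading coefficient is 2.

2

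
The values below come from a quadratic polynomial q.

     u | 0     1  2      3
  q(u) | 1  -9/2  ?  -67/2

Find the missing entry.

-16

The 3 known points determine the degree-2 polynomial uniquely.
Write q(u) = au^2 + bu + c. Substituting each data point gives a linear system:
  c = 1
  a + b + c = -9/2
  9a + 3b + c = -67/2
Solving the system yields a = -3, b = -5/2, c = 1.
So q(u) = -3u^2 - (5/2)u + 1.
Then q(2) = -16.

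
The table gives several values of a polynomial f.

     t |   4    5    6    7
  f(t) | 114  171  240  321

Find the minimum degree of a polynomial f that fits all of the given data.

2

Forward differences of the values at t = 4, 5, 6, 7:
  f  : 114  171  240  321
  Δ  : 57  69  81
  Δ^2: 12  12
  Δ^3: 0
The second differences are constant (12) and nonzero, while all higher differences vanish, so the minimal degree is 2.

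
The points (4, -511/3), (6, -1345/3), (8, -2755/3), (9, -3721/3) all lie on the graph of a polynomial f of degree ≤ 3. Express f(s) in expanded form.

f(s) = -s^3 - 6s^2 - 3s + 5/3

Write f(s) = as^3 + bs^2 + cs + d. Substituting each data point gives a linear system:
  64a + 16b + 4c + d = -511/3
  216a + 36b + 6c + d = -1345/3
  512a + 64b + 8c + d = -2755/3
  729a + 81b + 9c + d = -3721/3
Solving the system yields a = -1, b = -6, c = -3, d = 5/3.
So f(s) = -s^3 - 6s^2 - 3s + 5/3.
Check: f(8) = -2755/3. ✓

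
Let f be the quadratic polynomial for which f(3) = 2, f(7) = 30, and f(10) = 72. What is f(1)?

0

Using the Lagrange interpolation formula with nodes 3, 7, 10:
  L_0(n) = (n - 7)(n - 10) / 28
  L_1(n) = (n - 3)(n - 10) / -12
  L_2(n) = (n - 3)(n - 7) / 21
Then f(n) = 2·L_0(n) + 30·L_1(n) + 72·L_2(n).
Expanding and collecting terms gives f(n) = n² - 3n + 2.
Evaluating at n = 1: f(1) = 0.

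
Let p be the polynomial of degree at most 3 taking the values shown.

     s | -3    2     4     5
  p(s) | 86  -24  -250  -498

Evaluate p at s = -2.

Using the Lagrange interpolation formula with nodes -3, 2, 4, 5:
  L_0(s) = (s - 2)(s - 4)(s - 5) / -280
  L_1(s) = (s + 3)(s - 4)(s - 5) / 30
  L_2(s) = (s + 3)(s - 2)(s - 5) / -14
  L_3(s) = (s + 3)(s - 2)(s - 4) / 24
Then p(s) = 86·L_0(s) - 24·L_1(s) - 250·L_2(s) - 498·L_3(s).
Expanding and collecting terms gives p(s) = -4s³ - s² + 5s + 2.
Evaluating at s = -2: p(-2) = 20.

20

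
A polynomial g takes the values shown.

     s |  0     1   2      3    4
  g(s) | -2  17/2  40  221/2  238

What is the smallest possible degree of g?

3

Forward differences of the values at s = 0, 1, 2, 3, 4:
  g  : -2  17/2  40  221/2  238
  Δ  : 21/2  63/2  141/2  255/2
  Δ^2: 21  39  57
  Δ^3: 18  18
  Δ^4: 0
The third differences are constant (18) and nonzero, while all higher differences vanish, so the minimal degree is 3.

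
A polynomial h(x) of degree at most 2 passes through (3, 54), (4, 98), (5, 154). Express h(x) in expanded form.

h(x) = 6x^2 + 2x - 6

Using the Lagrange interpolation formula with nodes 3, 4, 5:
  L_0(x) = (x - 4)(x - 5) / 2
  L_1(x) = (x - 3)(x - 5) / -1
  L_2(x) = (x - 3)(x - 4) / 2
Then h(x) = 54·L_0(x) + 98·L_1(x) + 154·L_2(x).
Expanding and collecting terms gives h(x) = 6x² + 2x - 6.
Check: h(5) = 154. ✓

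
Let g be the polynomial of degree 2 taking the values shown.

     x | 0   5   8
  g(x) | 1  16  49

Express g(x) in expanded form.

g(x) = x^2 - 2x + 1

Write g(x) = ax^2 + bx + c. Substituting each data point gives a linear system:
  c = 1
  25a + 5b + c = 16
  64a + 8b + c = 49
Solving the system yields a = 1, b = -2, c = 1.
So g(x) = x² - 2x + 1.
Check: g(5) = 16. ✓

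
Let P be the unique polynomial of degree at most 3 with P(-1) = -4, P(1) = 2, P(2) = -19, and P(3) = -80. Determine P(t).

P(t) = -3t^3 - 2t^2 + 6t + 1

Write P(t) = at^3 + bt^2 + ct + d. Substituting each data point gives a linear system:
  -a + b - c + d = -4
  a + b + c + d = 2
  8a + 4b + 2c + d = -19
  27a + 9b + 3c + d = -80
Solving the system yields a = -3, b = -2, c = 6, d = 1.
So P(t) = -3t^3 - 2t^2 + 6t + 1.
Check: P(2) = -19. ✓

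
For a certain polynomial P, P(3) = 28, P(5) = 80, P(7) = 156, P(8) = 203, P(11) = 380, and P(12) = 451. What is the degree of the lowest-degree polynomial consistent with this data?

Divided differences on the nodes 3, 5, 7, 8, 11, 12:
  order 0: 28  80  156  203  380  451
  order 1: 26  38  47  59  71
  order 2: 3  3  3  3
  order 3: 0  0  0
  order 4: 0  0
  order 5: 0
The order-2 divided differences are all 3 (nonzero) and every higher order vanishes, so the data lies on a polynomial of degree exactly 2.

2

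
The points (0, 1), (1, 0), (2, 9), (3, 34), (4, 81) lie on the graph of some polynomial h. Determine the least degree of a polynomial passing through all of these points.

3

Forward differences of the values at n = 0, 1, 2, 3, 4:
  h  : 1  0  9  34  81
  Δ  : -1  9  25  47
  Δ^2: 10  16  22
  Δ^3: 6  6
  Δ^4: 0
The third differences are constant (6) and nonzero, while all higher differences vanish, so the minimal degree is 3.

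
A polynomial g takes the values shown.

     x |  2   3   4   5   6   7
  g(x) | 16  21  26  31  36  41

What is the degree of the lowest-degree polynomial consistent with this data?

1

Forward differences of the values at x = 2, 3, 4, 5, 6, 7:
  g  : 16  21  26  31  36  41
  Δ  : 5  5  5  5  5
  Δ^2: 0  0  0  0
  Δ^3: 0  0  0
  Δ^4: 0  0
  Δ^5: 0
The first differences are constant (5) and nonzero, while all higher differences vanish, so the minimal degree is 1.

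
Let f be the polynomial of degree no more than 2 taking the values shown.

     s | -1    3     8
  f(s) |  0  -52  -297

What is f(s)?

f(s) = -4s^2 - 5s - 1

Write f(s) = as^2 + bs + c. Substituting each data point gives a linear system:
  a - b + c = 0
  9a + 3b + c = -52
  64a + 8b + c = -297
Solving the system yields a = -4, b = -5, c = -1.
So f(s) = -4s² - 5s - 1.
Check: f(-1) = 0. ✓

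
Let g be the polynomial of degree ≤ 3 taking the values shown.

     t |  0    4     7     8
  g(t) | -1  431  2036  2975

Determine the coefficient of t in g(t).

4

Write g(t) = at^3 + bt^2 + ct + d. Substituting each data point gives a linear system:
  d = -1
  64a + 16b + 4c + d = 431
  343a + 49b + 7c + d = 2036
  512a + 64b + 8c + d = 2975
Solving the system yields a = 5, b = 6, c = 4, d = -1.
So g(t) = 5t^3 + 6t^2 + 4t - 1.
The coefficient of t is 4.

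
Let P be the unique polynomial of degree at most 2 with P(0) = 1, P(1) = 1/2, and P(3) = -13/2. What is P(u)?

Using the Lagrange interpolation formula with nodes 0, 1, 3:
  L_0(u) = (u - 1)(u - 3) / 3
  L_1(u) = u(u - 3) / -2
  L_2(u) = u(u - 1) / 6
Then P(u) = 1·L_0(u) + 1/2·L_1(u) - 13/2·L_2(u).
Expanding and collecting terms gives P(u) = -u^2 + (1/2)u + 1.
Check: P(1) = 1/2. ✓

P(u) = -u^2 + (1/2)u + 1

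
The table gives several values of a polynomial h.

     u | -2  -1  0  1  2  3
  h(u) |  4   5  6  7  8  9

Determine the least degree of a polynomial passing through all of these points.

Forward differences of the values at u = -2, -1, 0, 1, 2, 3:
  h  : 4  5  6  7  8  9
  Δ  : 1  1  1  1  1
  Δ^2: 0  0  0  0
  Δ^3: 0  0  0
  Δ^4: 0  0
  Δ^5: 0
The first differences are constant (1) and nonzero, while all higher differences vanish, so the minimal degree is 1.

1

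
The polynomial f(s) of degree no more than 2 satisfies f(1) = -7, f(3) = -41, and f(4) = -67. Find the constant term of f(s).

Write f(s) = as^2 + bs + c. Substituting each data point gives a linear system:
  a + b + c = -7
  9a + 3b + c = -41
  16a + 4b + c = -67
Solving the system yields a = -3, b = -5, c = 1.
So f(s) = -3s² - 5s + 1.
The constant term is 1.

1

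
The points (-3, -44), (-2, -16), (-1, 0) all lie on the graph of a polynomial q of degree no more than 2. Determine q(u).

q(u) = -6u^2 - 2u + 4

Using the Lagrange interpolation formula with nodes -3, -2, -1:
  L_0(u) = (u + 2)(u + 1) / 2
  L_1(u) = (u + 3)(u + 1) / -1
  L_2(u) = (u + 3)(u + 2) / 2
Then q(u) = -44·L_0(u) - 16·L_1(u) + 0·L_2(u).
Expanding and collecting terms gives q(u) = -6u² - 2u + 4.
Check: q(-2) = -16. ✓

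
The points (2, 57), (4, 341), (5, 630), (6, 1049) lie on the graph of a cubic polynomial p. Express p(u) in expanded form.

p(u) = 4u^3 + 5u^2 + 5

Write p(u) = au^3 + bu^2 + cu + d. Substituting each data point gives a linear system:
  8a + 4b + 2c + d = 57
  64a + 16b + 4c + d = 341
  125a + 25b + 5c + d = 630
  216a + 36b + 6c + d = 1049
Solving the system yields a = 4, b = 5, c = 0, d = 5.
So p(u) = 4u³ + 5u² + 5.
Check: p(6) = 1049. ✓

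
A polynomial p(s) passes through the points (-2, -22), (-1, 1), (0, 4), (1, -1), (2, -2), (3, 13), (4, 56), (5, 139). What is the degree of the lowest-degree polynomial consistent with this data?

Forward differences of the values at s = -2, -1, 0, 1, 2, 3, 4, 5:
  p  : -22  1  4  -1  -2  13  56  139
  Δ  : 23  3  -5  -1  15  43  83
  Δ^2: -20  -8  4  16  28  40
  Δ^3: 12  12  12  12  12
  Δ^4: 0  0  0  0
  Δ^5: 0  0  0
  Δ^6: 0  0
  Δ^7: 0
The third differences are constant (12) and nonzero, while all higher differences vanish, so the minimal degree is 3.

3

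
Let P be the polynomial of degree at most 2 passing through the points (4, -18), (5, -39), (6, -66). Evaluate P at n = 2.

6

Write P(n) = an^2 + bn + c. Substituting each data point gives a linear system:
  16a + 4b + c = -18
  25a + 5b + c = -39
  36a + 6b + c = -66
Solving the system yields a = -3, b = 6, c = 6.
So P(n) = -3n^2 + 6n + 6.
Then P(2) = 6.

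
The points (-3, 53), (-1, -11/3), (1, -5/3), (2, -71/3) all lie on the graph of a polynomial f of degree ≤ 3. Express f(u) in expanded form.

f(u) = -3u^3 - (5/3)u^2 + 4u - 1

Write f(u) = au^3 + bu^2 + cu + d. Substituting each data point gives a linear system:
  -27a + 9b - 3c + d = 53
  -a + b - c + d = -11/3
  a + b + c + d = -5/3
  8a + 4b + 2c + d = -71/3
Solving the system yields a = -3, b = -5/3, c = 4, d = -1.
So f(u) = -3u^3 - (5/3)u^2 + 4u - 1.
Check: f(2) = -71/3. ✓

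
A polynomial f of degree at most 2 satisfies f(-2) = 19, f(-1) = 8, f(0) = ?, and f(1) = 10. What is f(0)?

5

On equispaced nodes a degree-2 polynomial has vanishing third forward difference, so
  - f(-2) + 3·f(-1) - 3·f(0) + f(1) = 0.
Substituting the known values and solving for f(0):
  -3·f(0) = -15
  f(0) = 5.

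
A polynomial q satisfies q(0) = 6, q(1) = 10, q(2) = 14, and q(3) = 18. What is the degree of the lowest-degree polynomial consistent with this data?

1

Forward differences of the values at u = 0, 1, 2, 3:
  q  : 6  10  14  18
  Δ  : 4  4  4
  Δ^2: 0  0
  Δ^3: 0
The first differences are constant (4) and nonzero, while all higher differences vanish, so the minimal degree is 1.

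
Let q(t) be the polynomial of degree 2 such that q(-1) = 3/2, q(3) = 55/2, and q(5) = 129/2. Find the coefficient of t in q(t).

5/2

Write q(t) = at^2 + bt + c. Substituting each data point gives a linear system:
  a - b + c = 3/2
  9a + 3b + c = 55/2
  25a + 5b + c = 129/2
Solving the system yields a = 2, b = 5/2, c = 2.
So q(t) = 2t^2 + (5/2)t + 2.
The coefficient of t is 5/2.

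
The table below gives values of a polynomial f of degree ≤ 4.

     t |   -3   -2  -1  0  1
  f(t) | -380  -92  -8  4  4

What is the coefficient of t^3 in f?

Write f(t) = at^4 + bt^3 + ct^2 + dt + e. Substituting each data point gives a linear system:
  81a - 27b + 9c - 3d + e = -380
  16a - 8b + 4c - 2d + e = -92
  a - b + c - d + e = -8
  e = 4
  a + b + c + d + e = 4
Solving the system yields a = -3, b = 4, c = -3, d = 2, e = 4.
So f(t) = -3t⁴ + 4t³ - 3t² + 2t + 4.
The coefficient of t^3 is 4.

4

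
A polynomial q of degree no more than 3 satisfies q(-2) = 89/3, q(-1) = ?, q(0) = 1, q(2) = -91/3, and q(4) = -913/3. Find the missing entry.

The 4 known points determine the degree-3 polynomial uniquely.
Write q(x) = ax^3 + bx^2 + cx + d. Substituting each data point gives a linear system:
  -8a + 4b - 2c + d = 89/3
  d = 1
  8a + 4b + 2c + d = -91/3
  64a + 16b + 4c + d = -913/3
Solving the system yields a = -5, b = -1/3, c = 5, d = 1.
So q(x) = -5x³ - (1/3)x² + 5x + 1.
Then q(-1) = 2/3.

2/3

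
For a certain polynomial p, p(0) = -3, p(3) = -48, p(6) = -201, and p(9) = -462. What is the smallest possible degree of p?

Forward differences of the values at s = 0, 3, 6, 9:
  p  : -3  -48  -201  -462
  Δ  : -45  -153  -261
  Δ^2: -108  -108
  Δ^3: 0
The second differences are constant (-108) and nonzero, while all higher differences vanish, so the minimal degree is 2.

2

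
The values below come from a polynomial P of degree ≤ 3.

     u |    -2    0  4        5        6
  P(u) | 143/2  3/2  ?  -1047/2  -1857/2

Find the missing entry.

The 4 known points determine the degree-3 polynomial uniquely.
Write P(u) = au^3 + bu^2 + cu + d. Substituting each data point gives a linear system:
  -8a + 4b - 2c + d = 143/2
  d = 3/2
  125a + 25b + 5c + d = -1047/2
  216a + 36b + 6c + d = -1857/2
Solving the system yields a = -5, b = 5, c = -5, d = 3/2.
So P(u) = -5u³ + 5u² - 5u + 3/2.
Then P(4) = -517/2.

-517/2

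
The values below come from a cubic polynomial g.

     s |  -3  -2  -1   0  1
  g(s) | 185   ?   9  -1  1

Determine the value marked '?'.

On equispaced nodes a degree-3 polynomial has vanishing fourth forward difference, so
  g(-3) - 4·g(-2) + 6·g(-1) - 4·g(0) + g(1) = 0.
Substituting the known values and solving for g(-2):
  -4·g(-2) = -244
  g(-2) = 61.

61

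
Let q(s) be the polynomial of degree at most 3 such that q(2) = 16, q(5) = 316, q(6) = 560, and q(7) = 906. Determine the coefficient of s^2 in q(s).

-3

Write q(s) = as^3 + bs^2 + cs + d. Substituting each data point gives a linear system:
  8a + 4b + 2c + d = 16
  125a + 25b + 5c + d = 316
  216a + 36b + 6c + d = 560
  343a + 49b + 7c + d = 906
Solving the system yields a = 3, b = -3, c = 4, d = -4.
So q(s) = 3s³ - 3s² + 4s - 4.
The coefficient of s^2 is -3.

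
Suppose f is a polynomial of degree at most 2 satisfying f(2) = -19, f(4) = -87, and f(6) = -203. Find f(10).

-579

Using the Lagrange interpolation formula with nodes 2, 4, 6:
  L_0(u) = (u - 4)(u - 6) / 8
  L_1(u) = (u - 2)(u - 6) / -4
  L_2(u) = (u - 2)(u - 4) / 8
Then f(u) = -19·L_0(u) - 87·L_1(u) - 203·L_2(u).
Expanding and collecting terms gives f(u) = -6u² + 2u + 1.
Evaluating at u = 10: f(10) = -579.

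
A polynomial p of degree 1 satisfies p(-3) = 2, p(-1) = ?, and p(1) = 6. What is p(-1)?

The 2 known points determine the degree-1 polynomial uniquely.
Write p(u) = au + b. Substituting each data point gives a linear system:
  -3a + b = 2
  a + b = 6
Solving the system yields a = 1, b = 5.
So p(u) = u + 5.
Then p(-1) = 4.

4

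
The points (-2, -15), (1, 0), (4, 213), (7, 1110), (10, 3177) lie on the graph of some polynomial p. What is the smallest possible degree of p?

Forward differences of the values at s = -2, 1, 4, 7, 10:
  p  : -15  0  213  1110  3177
  Δ  : 15  213  897  2067
  Δ^2: 198  684  1170
  Δ^3: 486  486
  Δ^4: 0
The third differences are constant (486) and nonzero, while all higher differences vanish, so the minimal degree is 3.

3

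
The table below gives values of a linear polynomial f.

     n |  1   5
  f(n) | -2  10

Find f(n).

f(n) = 3n - 5

Write f(n) = an + b. Substituting each data point gives a linear system:
  a + b = -2
  5a + b = 10
Solving the system yields a = 3, b = -5.
So f(n) = 3n - 5.
Check: f(1) = -2. ✓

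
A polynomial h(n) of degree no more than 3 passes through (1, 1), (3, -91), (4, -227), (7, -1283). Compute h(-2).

49

Write h(n) = an^3 + bn^2 + cn + d. Substituting each data point gives a linear system:
  a + b + c + d = 1
  27a + 9b + 3c + d = -91
  64a + 16b + 4c + d = -227
  343a + 49b + 7c + d = -1283
Solving the system yields a = -4, b = 2, c = -2, d = 5.
So h(n) = -4n^3 + 2n^2 - 2n + 5.
Then h(-2) = 49.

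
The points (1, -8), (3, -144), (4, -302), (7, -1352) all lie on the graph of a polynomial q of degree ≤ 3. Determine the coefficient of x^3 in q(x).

-3

Write q(x) = ax^3 + bx^2 + cx + d. Substituting each data point gives a linear system:
  a + b + c + d = -8
  27a + 9b + 3c + d = -144
  64a + 16b + 4c + d = -302
  343a + 49b + 7c + d = -1352
Solving the system yields a = -3, b = -6, c = -5, d = 6.
So q(x) = -3x^3 - 6x^2 - 5x + 6.
The leading coefficient is -3.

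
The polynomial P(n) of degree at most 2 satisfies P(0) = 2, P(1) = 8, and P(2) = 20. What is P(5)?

Write P(n) = an^2 + bn + c. Substituting each data point gives a linear system:
  c = 2
  a + b + c = 8
  4a + 2b + c = 20
Solving the system yields a = 3, b = 3, c = 2.
So P(n) = 3n^2 + 3n + 2.
Then P(5) = 92.

92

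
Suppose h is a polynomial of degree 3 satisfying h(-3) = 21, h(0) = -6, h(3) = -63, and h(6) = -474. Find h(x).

h(x) = -2x^3 - (5/3)x^2 + 4x - 6

Using the Lagrange interpolation formula with nodes -3, 0, 3, 6:
  L_0(x) = x(x - 3)(x - 6) / -162
  L_1(x) = (x + 3)(x - 3)(x - 6) / 54
  L_2(x) = (x + 3)x(x - 6) / -54
  L_3(x) = (x + 3)x(x - 3) / 162
Then h(x) = 21·L_0(x) - 6·L_1(x) - 63·L_2(x) - 474·L_3(x).
Expanding and collecting terms gives h(x) = -2x³ - (5/3)x² + 4x - 6.
Check: h(3) = -63. ✓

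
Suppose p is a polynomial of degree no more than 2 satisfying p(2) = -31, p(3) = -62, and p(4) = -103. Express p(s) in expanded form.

p(s) = -5s^2 - 6s + 1

Using the Lagrange interpolation formula with nodes 2, 3, 4:
  L_0(s) = (s - 3)(s - 4) / 2
  L_1(s) = (s - 2)(s - 4) / -1
  L_2(s) = (s - 2)(s - 3) / 2
Then p(s) = -31·L_0(s) - 62·L_1(s) - 103·L_2(s).
Expanding and collecting terms gives p(s) = -5s² - 6s + 1.
Check: p(2) = -31. ✓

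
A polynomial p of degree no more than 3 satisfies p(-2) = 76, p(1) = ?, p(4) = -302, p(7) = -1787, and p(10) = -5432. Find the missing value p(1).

-5

The 4 known points determine the degree-3 polynomial uniquely.
Write p(x) = ax^3 + bx^2 + cx + d. Substituting each data point gives a linear system:
  -8a + 4b - 2c + d = 76
  64a + 16b + 4c + d = -302
  343a + 49b + 7c + d = -1787
  1000a + 100b + 10c + d = -5432
Solving the system yields a = -6, b = 6, c = -3, d = -2.
So p(x) = -6x³ + 6x² - 3x - 2.
Then p(1) = -5.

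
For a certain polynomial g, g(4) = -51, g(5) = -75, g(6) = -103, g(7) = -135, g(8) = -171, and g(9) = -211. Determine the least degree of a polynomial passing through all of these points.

Forward differences of the values at u = 4, 5, 6, 7, 8, 9:
  g  : -51  -75  -103  -135  -171  -211
  Δ  : -24  -28  -32  -36  -40
  Δ^2: -4  -4  -4  -4
  Δ^3: 0  0  0
  Δ^4: 0  0
  Δ^5: 0
The second differences are constant (-4) and nonzero, while all higher differences vanish, so the minimal degree is 2.

2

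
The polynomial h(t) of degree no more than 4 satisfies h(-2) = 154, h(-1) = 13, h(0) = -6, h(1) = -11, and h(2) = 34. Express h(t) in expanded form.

Write h(t) = at^4 + bt^3 + ct^2 + dt + e. Substituting each data point gives a linear system:
  16a - 8b + 4c - 2d + e = 154
  a - b + c - d + e = 13
  e = -6
  a + b + c + d + e = -11
  16a + 8b + 4c + 2d + e = 34
Solving the system yields a = 6, b = -6, c = 1, d = -6, e = -6.
So h(t) = 6t^4 - 6t^3 + t^2 - 6t - 6.
Check: h(-2) = 154. ✓

h(t) = 6t^4 - 6t^3 + t^2 - 6t - 6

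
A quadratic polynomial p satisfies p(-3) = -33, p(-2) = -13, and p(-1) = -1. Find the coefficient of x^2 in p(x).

Write p(x) = ax^2 + bx + c. Substituting each data point gives a linear system:
  9a - 3b + c = -33
  4a - 2b + c = -13
  a - b + c = -1
Solving the system yields a = -4, b = 0, c = 3.
So p(x) = -4x^2 + 3.
The leading coefficient is -4.

-4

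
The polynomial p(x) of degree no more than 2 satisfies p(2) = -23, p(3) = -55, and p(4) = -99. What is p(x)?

p(x) = -6x^2 - 2x + 5

Write p(x) = ax^2 + bx + c. Substituting each data point gives a linear system:
  4a + 2b + c = -23
  9a + 3b + c = -55
  16a + 4b + c = -99
Solving the system yields a = -6, b = -2, c = 5.
So p(x) = -6x^2 - 2x + 5.
Check: p(4) = -99. ✓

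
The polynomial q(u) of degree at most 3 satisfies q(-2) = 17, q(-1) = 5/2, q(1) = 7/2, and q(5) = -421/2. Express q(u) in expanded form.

Write q(u) = au^3 + bu^2 + cu + d. Substituting each data point gives a linear system:
  -8a + 4b - 2c + d = 17
  -a + b - c + d = 5/2
  a + b + c + d = 7/2
  125a + 25b + 5c + d = -421/2
Solving the system yields a = -2, b = 1, c = 5/2, d = 2.
So q(u) = -2u^3 + u^2 + (5/2)u + 2.
Check: q(-2) = 17. ✓

q(u) = -2u^3 + u^2 + (5/2)u + 2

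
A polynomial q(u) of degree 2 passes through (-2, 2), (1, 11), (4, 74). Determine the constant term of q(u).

Write q(u) = au^2 + bu + c. Substituting each data point gives a linear system:
  4a - 2b + c = 2
  a + b + c = 11
  16a + 4b + c = 74
Solving the system yields a = 3, b = 6, c = 2.
So q(u) = 3u² + 6u + 2.
The constant term is 2.

2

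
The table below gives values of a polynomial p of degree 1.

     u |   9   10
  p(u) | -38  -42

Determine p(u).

Using the Lagrange interpolation formula with nodes 9, 10:
  L_0(u) = (u - 10) / -1
  L_1(u) = (u - 9) / 1
Then p(u) = -38·L_0(u) - 42·L_1(u).
Expanding and collecting terms gives p(u) = -4u - 2.
Check: p(10) = -42. ✓

p(u) = -4u - 2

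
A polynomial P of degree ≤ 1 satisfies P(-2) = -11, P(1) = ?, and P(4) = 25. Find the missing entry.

On equispaced nodes a degree-1 polynomial has vanishing second forward difference, so
  P(-2) - 2·P(1) + P(4) = 0.
Substituting the known values and solving for P(1):
  -2·P(1) = -14
  P(1) = 7.

7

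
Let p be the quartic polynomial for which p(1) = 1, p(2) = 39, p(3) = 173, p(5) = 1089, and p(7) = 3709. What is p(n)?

Write p(n) = an^4 + bn^3 + cn^2 + dn + e. Substituting each data point gives a linear system:
  a + b + c + d + e = 1
  16a + 8b + 4c + 2d + e = 39
  81a + 27b + 9c + 3d + e = 173
  625a + 125b + 25c + 5d + e = 1089
  2401a + 343b + 49c + 7d + e = 3709
Solving the system yields a = 1, b = 4, c = -1, d = -2, e = -1.
So p(n) = n^4 + 4n^3 - n^2 - 2n - 1.
Check: p(3) = 173. ✓

p(n) = n^4 + 4n^3 - n^2 - 2n - 1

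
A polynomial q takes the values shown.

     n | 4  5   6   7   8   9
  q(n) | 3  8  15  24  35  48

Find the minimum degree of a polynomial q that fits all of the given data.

2

Forward differences of the values at n = 4, 5, 6, 7, 8, 9:
  q  : 3  8  15  24  35  48
  Δ  : 5  7  9  11  13
  Δ^2: 2  2  2  2
  Δ^3: 0  0  0
  Δ^4: 0  0
  Δ^5: 0
The second differences are constant (2) and nonzero, while all higher differences vanish, so the minimal degree is 2.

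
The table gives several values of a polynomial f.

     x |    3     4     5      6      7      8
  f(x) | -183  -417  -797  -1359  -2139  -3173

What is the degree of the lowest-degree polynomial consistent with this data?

3

Forward differences of the values at x = 3, 4, 5, 6, 7, 8:
  f  : -183  -417  -797  -1359  -2139  -3173
  Δ  : -234  -380  -562  -780  -1034
  Δ^2: -146  -182  -218  -254
  Δ^3: -36  -36  -36
  Δ^4: 0  0
  Δ^5: 0
The third differences are constant (-36) and nonzero, while all higher differences vanish, so the minimal degree is 3.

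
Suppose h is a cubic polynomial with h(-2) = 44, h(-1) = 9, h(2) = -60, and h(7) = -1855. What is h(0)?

Write h(s) = as^3 + bs^2 + cs + d. Substituting each data point gives a linear system:
  -8a + 4b - 2c + d = 44
  -a + b - c + d = 9
  8a + 4b + 2c + d = -60
  343a + 49b + 7c + d = -1855
Solving the system yields a = -5, b = -2, c = -6, d = 0.
So h(s) = -5s^3 - 2s^2 - 6s.
Then h(0) = 0.

0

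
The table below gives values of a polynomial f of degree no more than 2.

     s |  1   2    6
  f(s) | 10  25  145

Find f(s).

Write f(s) = as^2 + bs + c. Substituting each data point gives a linear system:
  a + b + c = 10
  4a + 2b + c = 25
  36a + 6b + c = 145
Solving the system yields a = 3, b = 6, c = 1.
So f(s) = 3s² + 6s + 1.
Check: f(1) = 10. ✓

f(s) = 3s^2 + 6s + 1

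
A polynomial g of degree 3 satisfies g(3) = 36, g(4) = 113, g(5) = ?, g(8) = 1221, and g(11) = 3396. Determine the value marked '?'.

The 4 known points determine the degree-3 polynomial uniquely.
Write g(s) = as^3 + bs^2 + cs + d. Substituting each data point gives a linear system:
  27a + 9b + 3c + d = 36
  64a + 16b + 4c + d = 113
  512a + 64b + 8c + d = 1221
  1331a + 121b + 11c + d = 3396
Solving the system yields a = 3, b = -5, c = 1, d = -3.
So g(s) = 3s^3 - 5s^2 + s - 3.
Then g(5) = 252.

252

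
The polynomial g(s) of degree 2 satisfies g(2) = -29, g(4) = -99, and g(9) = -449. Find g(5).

Using the Lagrange interpolation formula with nodes 2, 4, 9:
  L_0(s) = (s - 4)(s - 9) / 14
  L_1(s) = (s - 2)(s - 9) / -10
  L_2(s) = (s - 2)(s - 4) / 35
Then g(s) = -29·L_0(s) - 99·L_1(s) - 449·L_2(s).
Expanding and collecting terms gives g(s) = -5s² - 5s + 1.
Evaluating at s = 5: g(5) = -149.

-149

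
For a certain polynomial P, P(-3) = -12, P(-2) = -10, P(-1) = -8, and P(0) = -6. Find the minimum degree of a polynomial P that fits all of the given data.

Forward differences of the values at n = -3, -2, -1, 0:
  P  : -12  -10  -8  -6
  Δ  : 2  2  2
  Δ^2: 0  0
  Δ^3: 0
The first differences are constant (2) and nonzero, while all higher differences vanish, so the minimal degree is 1.

1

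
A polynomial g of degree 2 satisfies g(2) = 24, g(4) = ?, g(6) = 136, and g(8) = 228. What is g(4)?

On equispaced nodes a degree-2 polynomial has vanishing third forward difference, so
  - g(2) + 3·g(4) - 3·g(6) + g(8) = 0.
Substituting the known values and solving for g(4):
  3·g(4) = 204
  g(4) = 68.

68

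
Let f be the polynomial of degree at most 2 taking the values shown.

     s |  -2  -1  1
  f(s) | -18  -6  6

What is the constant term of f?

Write f(s) = as^2 + bs + c. Substituting each data point gives a linear system:
  4a - 2b + c = -18
  a - b + c = -6
  a + b + c = 6
Solving the system yields a = -2, b = 6, c = 2.
So f(s) = -2s² + 6s + 2.
The constant term is 2.

2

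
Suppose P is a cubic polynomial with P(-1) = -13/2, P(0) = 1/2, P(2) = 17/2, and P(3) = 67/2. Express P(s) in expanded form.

P(s) = 2s^3 - 3s^2 + 2s + 1/2

Using the Lagrange interpolation formula with nodes -1, 0, 2, 3:
  L_0(s) = s(s - 2)(s - 3) / -12
  L_1(s) = (s + 1)(s - 2)(s - 3) / 6
  L_2(s) = (s + 1)s(s - 3) / -6
  L_3(s) = (s + 1)s(s - 2) / 12
Then P(s) = -13/2·L_0(s) + 1/2·L_1(s) + 17/2·L_2(s) + 67/2·L_3(s).
Expanding and collecting terms gives P(s) = 2s³ - 3s² + 2s + 1/2.
Check: P(-1) = -13/2. ✓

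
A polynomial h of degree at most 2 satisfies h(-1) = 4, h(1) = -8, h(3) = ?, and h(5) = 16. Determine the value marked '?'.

On equispaced nodes a degree-2 polynomial has vanishing third forward difference, so
  - h(-1) + 3·h(1) - 3·h(3) + h(5) = 0.
Substituting the known values and solving for h(3):
  -3·h(3) = 12
  h(3) = -4.

-4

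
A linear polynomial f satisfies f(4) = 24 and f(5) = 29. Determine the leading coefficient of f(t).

Write f(t) = at + b. Substituting each data point gives a linear system:
  4a + b = 24
  5a + b = 29
Solving the system yields a = 5, b = 4.
So f(t) = 5t + 4.
The leading coefficient is 5.

5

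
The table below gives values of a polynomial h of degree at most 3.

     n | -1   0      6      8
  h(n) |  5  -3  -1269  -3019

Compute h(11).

Write h(n) = an^3 + bn^2 + cn + d. Substituting each data point gives a linear system:
  -a + b - c + d = 5
  d = -3
  216a + 36b + 6c + d = -1269
  512a + 64b + 8c + d = -3019
Solving the system yields a = -6, b = 1, c = -1, d = -3.
So h(n) = -6n^3 + n^2 - n - 3.
Then h(11) = -7879.

-7879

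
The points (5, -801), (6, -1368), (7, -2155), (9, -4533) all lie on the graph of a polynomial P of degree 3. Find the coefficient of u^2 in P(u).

-2

Write P(u) = au^3 + bu^2 + cu + d. Substituting each data point gives a linear system:
  125a + 25b + 5c + d = -801
  216a + 36b + 6c + d = -1368
  343a + 49b + 7c + d = -2155
  729a + 81b + 9c + d = -4533
Solving the system yields a = -6, b = -2, c = 1, d = -6.
So P(u) = -6u^3 - 2u^2 + u - 6.
The coefficient of u^2 is -2.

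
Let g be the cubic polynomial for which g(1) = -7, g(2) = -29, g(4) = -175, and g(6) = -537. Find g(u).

g(u) = -2u^3 - 3u^2 + u - 3

Write g(u) = au^3 + bu^2 + cu + d. Substituting each data point gives a linear system:
  a + b + c + d = -7
  8a + 4b + 2c + d = -29
  64a + 16b + 4c + d = -175
  216a + 36b + 6c + d = -537
Solving the system yields a = -2, b = -3, c = 1, d = -3.
So g(u) = -2u^3 - 3u^2 + u - 3.
Check: g(6) = -537. ✓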